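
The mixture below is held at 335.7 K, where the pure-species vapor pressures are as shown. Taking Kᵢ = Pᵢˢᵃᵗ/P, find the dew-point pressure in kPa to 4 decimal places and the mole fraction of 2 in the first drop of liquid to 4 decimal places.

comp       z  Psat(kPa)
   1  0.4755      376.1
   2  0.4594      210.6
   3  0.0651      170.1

At the dew point ψ → 1, so Σzᵢ/Kᵢ = 1 with Kᵢ = Pᵢˢᵃᵗ/P ⇒ 1/P = Σzᵢ/Pᵢˢᵃᵗ.
1/P = 0.4755/376.1 + 0.4594/210.6 + 0.0651/170.1 = 0.0038284 ⇒ P = 261.2061 kPa
xᵢ = zᵢP/Pᵢˢᵃᵗ ⇒ x_2 = 0.4594·261.2061/210.6 = 0.5698

Pdew = 261.2061 kPa, x_2 = 0.5698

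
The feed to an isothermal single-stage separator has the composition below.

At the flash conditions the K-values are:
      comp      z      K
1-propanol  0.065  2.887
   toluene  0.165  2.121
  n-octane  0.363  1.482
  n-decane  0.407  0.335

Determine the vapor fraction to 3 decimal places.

Material balance + equilibrium reduce to Σ zᵢ(Kᵢ−1)/(1+ψ(Kᵢ−1)) = 0.
g(0) = ΣzᵢKᵢ − 1 = 0.212 and g(1) = 1 − Σzᵢ/Kᵢ = -0.560, so a root lies in (0, 1).
Newton–Raphson from ψ = 0.55:
  ψ = 0.550: g = -0.1138, g' = -0.635 → ψ = 0.371
  ψ = 0.371: g = -0.0080, g' = -0.561 → ψ = 0.357
Converged at ψ = 0.357.

ψ = 0.357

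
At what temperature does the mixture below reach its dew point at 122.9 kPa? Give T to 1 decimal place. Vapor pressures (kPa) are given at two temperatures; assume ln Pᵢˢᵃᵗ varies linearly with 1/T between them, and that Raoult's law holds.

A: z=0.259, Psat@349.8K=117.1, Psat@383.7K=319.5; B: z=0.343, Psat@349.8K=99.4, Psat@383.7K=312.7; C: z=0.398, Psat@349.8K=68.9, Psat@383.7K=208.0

T = 359.7 K

Dew-point temperature: Σzᵢ·P/Pᵢˢᵃᵗ(T) = 1. Interpolate ln Pᵢˢᵃᵗ = aᵢ + bᵢ/T.
  T = 349.8 K: ΣzᵢP/Pᵢˢᵃᵗ = 1.4059
  T = 383.7 K: ΣzᵢP/Pᵢˢᵃᵗ = 0.4696
  T = 366.8 K: ΣzᵢP/Pᵢˢᵃᵗ = 0.7907
  T = 358.3 K: ΣzᵢP/Pᵢˢᵃᵗ = 1.0470
  T = 362.6 K: ΣzᵢP/Pᵢˢᵃᵗ = 0.9069
  T = 360.5 K: ΣzᵢP/Pᵢˢᵃᵗ = 0.9724
Interpolating between 358.3 K and 360.5 K gives T ≈ 359.7 K.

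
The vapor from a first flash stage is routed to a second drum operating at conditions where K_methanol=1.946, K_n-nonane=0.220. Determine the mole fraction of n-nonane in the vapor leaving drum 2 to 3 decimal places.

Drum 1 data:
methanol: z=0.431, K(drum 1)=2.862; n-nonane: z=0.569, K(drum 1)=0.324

Drum 1:
Let ψ₁ = V/F and solve Σ zᵢ(Kᵢ−1)/(1+ψ₁(Kᵢ−1)) = 0.
Check two-phase: ΣzᵢKᵢ = 1.418 > 1 and Σzᵢ/Kᵢ = 1.907 > 1, so g(0) = 0.418 > 0 and g(1) = -0.907 < 0.
Newton iteration, ψ₁⁰ = 0.5:
  ψ₁ = 0.500: g = -0.1654, g' = -0.994 → ψ₁ = 0.334
  ψ₁ = 0.334: g = -0.0016, g' = -1.002 → ψ₁ = 0.332
Converged at ψ₁ = 0.332.
Drum-1 compositions:
  methanol: x = 0.266, y = 0.762
  n-nonane: x = 0.734, y = 0.238
Drum-2 feed = drum-1 vapor: z₂ = (0.7623, 0.2377).
Drum 2:
Rachford–Rice: g(ψ₂) = Σ zᵢ(Kᵢ−1)/(1+ψ₂(Kᵢ−1)) = 0.
Check two-phase: ΣzᵢKᵢ = 1.536 > 1 and Σzᵢ/Kᵢ = 1.472 > 1, so g(0) = 0.536 > 0 and g(1) = -0.472 < 0.
Binary case is linear: z₁(K₁−1)(1+ψ₂(K₂−1)) + z₂(K₂−1)(1+ψ₂(K₁−1)) = 0
⇒ ψ₂ = [z₁(K₁−1)+z₂(K₂−1)] / [−(K₁−1)(K₂−1)] = 0.5357/0.7379 = 0.726
  methanol: x = 0.452, y = 0.879
  n-nonane: x = 0.548, y = 0.121

y_n-nonane (drum 2) = 0.121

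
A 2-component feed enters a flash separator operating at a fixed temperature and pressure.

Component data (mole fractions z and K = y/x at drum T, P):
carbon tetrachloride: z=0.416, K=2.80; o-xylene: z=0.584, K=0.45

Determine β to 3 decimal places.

Rachford–Rice: g(β) = Σ zᵢ(Kᵢ−1)/(1+β(Kᵢ−1)) = 0.
g(0) = ΣzᵢKᵢ − 1 = 0.428 and g(1) = 1 − Σzᵢ/Kᵢ = -0.446, so a root lies in (0, 1).
Binary case is linear: z₁(K₁−1)(1+β(K₂−1)) + z₂(K₂−1)(1+β(K₁−1)) = 0
⇒ β = [z₁(K₁−1)+z₂(K₂−1)] / [−(K₁−1)(K₂−1)] = 0.4276/0.9900 = 0.432

β = 0.432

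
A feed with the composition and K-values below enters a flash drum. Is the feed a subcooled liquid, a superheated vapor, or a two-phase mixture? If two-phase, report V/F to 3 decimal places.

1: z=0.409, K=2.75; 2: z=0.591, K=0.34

two-phase, V/F = 0.282

ΣzᵢKᵢ = 1.326; Σzᵢ/Kᵢ = 1.887.
Both exceed 1, so a two-phase solution exists.
Rachford–Rice: g(ψ) = Σ zᵢ(Kᵢ−1)/(1+ψ(Kᵢ−1)) = 0.
Binary case is linear: z₁(K₁−1)(1+ψ(K₂−1)) + z₂(K₂−1)(1+ψ(K₁−1)) = 0
⇒ ψ = [z₁(K₁−1)+z₂(K₂−1)] / [−(K₁−1)(K₂−1)] = 0.3257/1.1550 = 0.282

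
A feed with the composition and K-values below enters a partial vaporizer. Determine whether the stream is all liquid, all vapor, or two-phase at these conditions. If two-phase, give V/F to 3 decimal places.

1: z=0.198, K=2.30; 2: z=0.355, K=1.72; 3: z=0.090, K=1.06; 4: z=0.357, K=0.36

ΣzᵢKᵢ = 1.290; Σzᵢ/Kᵢ = 1.369.
Both exceed 1, so a two-phase solution exists.
Let ψ = V/F and solve Σ zᵢ(Kᵢ−1)/(1+ψ(Kᵢ−1)) = 0.
Newton–Raphson from ψ = 0.5:
  ψ = 0.500: g = 0.0132, g' = -0.539 → ψ = 0.524
Converged at ψ = 0.524.

two-phase, V/F = 0.524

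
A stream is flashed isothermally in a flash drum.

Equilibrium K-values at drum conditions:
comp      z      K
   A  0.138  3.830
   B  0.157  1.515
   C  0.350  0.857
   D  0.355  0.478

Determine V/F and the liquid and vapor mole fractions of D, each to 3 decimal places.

Material balance + equilibrium reduce to Σ zᵢ(Kᵢ−1)/(1+V/F(Kᵢ−1)) = 0.
Feasibility: ΣzᵢKᵢ = 1.236, Σzᵢ/Kᵢ = 1.291 — both > 1, two phases present.
Newton iteration, V/F⁰ = 0.5:
  V/F = 0.500: g = -0.0786, g' = -0.401 → V/F = 0.304
  V/F = 0.304: g = 0.0073, g' = -0.495 → V/F = 0.319
Converged at V/F = 0.319.
Compositions from xᵢ = zᵢ/(1+V/F(Kᵢ−1)), yᵢ = Kᵢxᵢ:
  A: x = 0.073, y = 0.278
  B: x = 0.135, y = 0.204
  C: x = 0.367, y = 0.314
  D: x = 0.426, y = 0.204

V/F = 0.319, x_D = 0.426, y_D = 0.204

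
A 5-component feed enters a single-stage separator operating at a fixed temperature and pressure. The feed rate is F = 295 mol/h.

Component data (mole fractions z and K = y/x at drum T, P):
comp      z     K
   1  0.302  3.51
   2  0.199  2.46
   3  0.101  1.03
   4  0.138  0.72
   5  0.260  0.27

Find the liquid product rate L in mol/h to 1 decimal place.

Rachford–Rice: g(V/F) = Σ zᵢ(Kᵢ−1)/(1+V/F(Kᵢ−1)) = 0.
Feasibility: ΣzᵢKᵢ = 1.823, Σzᵢ/Kᵢ = 1.420 — both > 1, two phases present.
Newton iteration, V/F⁰ = 0.61:
  V/F = 0.610: g = 0.0674, g' = -0.882 → V/F = 0.686
  V/F = 0.686: g = -0.0018, g' = -0.936 → V/F = 0.685
Converged at V/F = 0.685.
Then V = V/F·F = 0.6845·295 = 201.9 mol/h and L = F − V = 93.1 mol/h.

L = 93.1 mol/h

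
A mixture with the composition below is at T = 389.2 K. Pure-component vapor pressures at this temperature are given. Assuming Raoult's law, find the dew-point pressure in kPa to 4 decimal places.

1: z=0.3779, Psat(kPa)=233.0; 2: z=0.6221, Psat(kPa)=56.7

At the dew point ψ → 1, so Σzᵢ/Kᵢ = 1 with Kᵢ = Pᵢˢᵃᵗ/P ⇒ 1/P = Σzᵢ/Pᵢˢᵃᵗ.
1/P = 0.3779/233.0 + 0.6221/56.7 = 0.0125937 ⇒ P = 79.4050 kPa

Pdew = 79.4050 kPa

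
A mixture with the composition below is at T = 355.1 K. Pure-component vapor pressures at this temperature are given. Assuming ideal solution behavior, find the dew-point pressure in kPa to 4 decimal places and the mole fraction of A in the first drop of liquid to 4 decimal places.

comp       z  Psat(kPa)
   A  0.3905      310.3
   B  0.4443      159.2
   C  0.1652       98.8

Pdew = 174.7838 kPa, x_A = 0.2200

At the dew point ψ → 1, so Σzᵢ/Kᵢ = 1 with Kᵢ = Pᵢˢᵃᵗ/P ⇒ 1/P = Σzᵢ/Pᵢˢᵃᵗ.
1/P = 0.3905/310.3 + 0.4443/159.2 + 0.1652/98.8 = 0.0057214 ⇒ P = 174.7838 kPa
xᵢ = zᵢP/Pᵢˢᵃᵗ ⇒ x_A = 0.3905·174.7838/310.3 = 0.2200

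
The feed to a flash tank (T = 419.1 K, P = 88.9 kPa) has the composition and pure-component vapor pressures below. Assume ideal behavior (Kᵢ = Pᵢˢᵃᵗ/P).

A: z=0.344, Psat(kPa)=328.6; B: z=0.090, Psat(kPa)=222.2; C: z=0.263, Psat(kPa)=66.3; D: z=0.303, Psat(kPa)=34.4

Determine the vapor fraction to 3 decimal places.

Raoult's law: Kᵢ = Pᵢˢᵃᵗ/P = Pᵢˢᵃᵗ/88.9.
  K_A = 328.6/88.9 = 3.69629, K_B = 222.2/88.9 = 2.49944, K_C = 66.3/88.9 = 0.74578, K_D = 34.4/88.9 = 0.38695
Let ψ = V/F and solve Σ zᵢ(Kᵢ−1)/(1+ψ(Kᵢ−1)) = 0.
Check two-phase: ΣzᵢKᵢ = 1.810 > 1 and Σzᵢ/Kᵢ = 1.265 > 1, so g(0) = 0.810 > 0 and g(1) = -0.265 < 0.
Iterate (Newton) starting at ψ = 0.5:
  ψ = 0.500: g = 0.1277, g' = -0.779 → ψ = 0.664
  ψ = 0.664: g = 0.0064, g' = -0.721 → ψ = 0.673
Converged at ψ = 0.673.

ψ = 0.673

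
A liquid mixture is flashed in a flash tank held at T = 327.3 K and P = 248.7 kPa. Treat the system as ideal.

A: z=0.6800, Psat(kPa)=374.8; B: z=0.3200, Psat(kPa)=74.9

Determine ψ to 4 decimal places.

ψ = 0.3419

Raoult's law: Kᵢ = Pᵢˢᵃᵗ/P = Pᵢˢᵃᵗ/248.7.
  K_A = 374.8/248.7 = 1.507037, K_B = 74.9/248.7 = 0.301166
Material balance + equilibrium reduce to Σ zᵢ(Kᵢ−1)/(1+ψ(Kᵢ−1)) = 0.
Feasibility: ΣzᵢKᵢ = 1.1212, Σzᵢ/Kᵢ = 1.5138 — both > 1, two phases present.
Binary case is linear: z₁(K₁−1)(1+ψ(K₂−1)) + z₂(K₂−1)(1+ψ(K₁−1)) = 0
⇒ ψ = [z₁(K₁−1)+z₂(K₂−1)] / [−(K₁−1)(K₂−1)] = 0.12116/0.35433 = 0.3419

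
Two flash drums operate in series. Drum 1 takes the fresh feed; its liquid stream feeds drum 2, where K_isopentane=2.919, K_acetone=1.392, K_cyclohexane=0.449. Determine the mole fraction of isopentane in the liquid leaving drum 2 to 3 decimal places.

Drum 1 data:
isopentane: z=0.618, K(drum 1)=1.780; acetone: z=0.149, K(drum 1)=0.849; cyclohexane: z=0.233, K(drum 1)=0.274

x_isopentane (drum 2) = 0.174

Drum 1:
Rachford–Rice: g(ψ₁) = Σ zᵢ(Kᵢ−1)/(1+ψ₁(Kᵢ−1)) = 0.
g(0) = ΣzᵢKᵢ − 1 = 0.290 and g(1) = 1 − Σzᵢ/Kᵢ = -0.373, so a root lies in (0, 1).
Newton iteration, ψ₁⁰ = 0.5:
  ψ₁ = 0.500: g = 0.0569, g' = -0.501 → ψ₁ = 0.614
  ψ₁ = 0.614: g = -0.0038, g' = -0.575 → ψ₁ = 0.607
Converged at ψ₁ = 0.607.
Drum-1 compositions:
  isopentane: x = 0.419, y = 0.747
  acetone: x = 0.164, y = 0.139
  cyclohexane: x = 0.417, y = 0.114
Drum-2 feed = drum-1 liquid: z₂ = (0.4194, 0.1640, 0.4165).
Drum 2:
Newton–Raphson from ψ₂ = 0.65:
  ψ₂ = 0.650: g = 0.0518, g' = -0.629 → ψ₂ = 0.732
Converged at ψ₂ = 0.732.
  isopentane: x = 0.174, y = 0.509
  acetone: x = 0.127, y = 0.177
  cyclohexane: x = 0.698, y = 0.313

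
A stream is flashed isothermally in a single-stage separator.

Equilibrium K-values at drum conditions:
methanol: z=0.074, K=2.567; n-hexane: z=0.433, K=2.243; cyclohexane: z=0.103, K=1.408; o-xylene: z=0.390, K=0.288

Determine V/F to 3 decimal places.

Rachford–Rice: g(V/F) = Σ zᵢ(Kᵢ−1)/(1+V/F(Kᵢ−1)) = 0.
g(0) = ΣzᵢKᵢ − 1 = 0.419 and g(1) = 1 − Σzᵢ/Kᵢ = -0.649, so a root lies in (0, 1).
Iterate (Newton) starting at V/F = 0.5:
  V/F = 0.500: g = 0.0007, g' = -0.800 → V/F = 0.501
Converged at V/F = 0.501.

V/F = 0.501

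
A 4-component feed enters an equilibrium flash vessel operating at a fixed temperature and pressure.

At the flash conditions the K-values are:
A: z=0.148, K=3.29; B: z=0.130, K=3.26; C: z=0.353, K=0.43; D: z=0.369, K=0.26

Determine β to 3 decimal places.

Let β = V/F and solve Σ zᵢ(Kᵢ−1)/(1+β(Kᵢ−1)) = 0.
Check two-phase: ΣzᵢKᵢ = 1.158 > 1 and Σzᵢ/Kᵢ = 2.325 > 1, so g(0) = 0.158 > 0 and g(1) = -1.325 < 0.
Iterate (Newton) starting at β = 0.5:
  β = 0.500: g = -0.4189, g' = -1.048 → β = 0.100
  β = 0.100: g = 0.0065, g' = -1.319 → β = 0.105
Converged at β = 0.105.

β = 0.105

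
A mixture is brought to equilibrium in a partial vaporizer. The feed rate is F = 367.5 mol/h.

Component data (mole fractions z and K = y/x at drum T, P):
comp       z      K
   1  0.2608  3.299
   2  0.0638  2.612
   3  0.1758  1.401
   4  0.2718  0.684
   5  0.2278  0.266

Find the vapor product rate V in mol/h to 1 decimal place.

V = 198.4 mol/h

Material balance + equilibrium reduce to Σ zᵢ(Kᵢ−1)/(1+ψ(Kᵢ−1)) = 0.
g(0) = ΣzᵢKᵢ − 1 = 0.5198 and g(1) = 1 − Σzᵢ/Kᵢ = -0.4827, so a root lies in (0, 1).
Iterate (Newton) starting at ψ = 0.34:
  ψ = 0.3400: g = 0.14596, g' = -0.7773 → ψ = 0.5278
  ψ = 0.5278: g = 0.00862, g' = -0.7151 → ψ = 0.5398
Converged at ψ = 0.5398.
Then V = ψ·F = 0.5398·367.5 = 198.4 mol/h and L = F − V = 169.1 mol/h.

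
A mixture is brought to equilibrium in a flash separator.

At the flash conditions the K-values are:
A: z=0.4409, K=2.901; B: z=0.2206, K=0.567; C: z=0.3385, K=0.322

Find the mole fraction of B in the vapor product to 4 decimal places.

y_B = 0.1556

Material balance + equilibrium reduce to Σ zᵢ(Kᵢ−1)/(1+ψ(Kᵢ−1)) = 0.
Check two-phase: ΣzᵢKᵢ = 1.5131 > 1 and Σzᵢ/Kᵢ = 1.5923 > 1, so g(0) = 0.5131 > 0 and g(1) = -0.5923 < 0.
Newton–Raphson from ψ = 0.58:
  ψ = 0.5800: g = -0.10717, g' = -0.8568 → ψ = 0.4549
  ψ = 0.4549: g = -0.00136, g' = -0.8477 → ψ = 0.4533
Converged at ψ = 0.4533.
Compositions from xᵢ = zᵢ/(1+ψ(Kᵢ−1)), yᵢ = Kᵢxᵢ:
  A: x = 0.2368, y = 0.6870
  B: x = 0.2745, y = 0.1556
  C: x = 0.4887, y = 0.1574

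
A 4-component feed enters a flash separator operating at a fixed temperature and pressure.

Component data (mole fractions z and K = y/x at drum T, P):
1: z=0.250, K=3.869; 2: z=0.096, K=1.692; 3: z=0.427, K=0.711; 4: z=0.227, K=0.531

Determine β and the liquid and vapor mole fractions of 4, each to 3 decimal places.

β = 0.629, x_4 = 0.322, y_4 = 0.171

Material balance + equilibrium reduce to Σ zᵢ(Kᵢ−1)/(1+β(Kᵢ−1)) = 0.
Check two-phase: ΣzᵢKᵢ = 1.554 > 1 and Σzᵢ/Kᵢ = 1.149 > 1, so g(0) = 0.554 > 0 and g(1) = -0.149 < 0.
Newton iteration, β⁰ = 0.66:
  β = 0.660: g = -0.0132, g' = -0.427 → β = 0.629
Converged at β = 0.629.
Compositions from xᵢ = zᵢ/(1+β(Kᵢ−1)), yᵢ = Kᵢxᵢ:
  1: x = 0.089, y = 0.345
  2: x = 0.067, y = 0.113
  3: x = 0.522, y = 0.371
  4: x = 0.322, y = 0.171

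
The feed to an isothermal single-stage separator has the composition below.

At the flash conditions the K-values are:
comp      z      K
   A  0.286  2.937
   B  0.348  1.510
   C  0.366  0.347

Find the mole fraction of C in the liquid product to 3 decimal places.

x_C = 0.601

Material balance + equilibrium reduce to Σ zᵢ(Kᵢ−1)/(1+β(Kᵢ−1)) = 0.
g(0) = ΣzᵢKᵢ − 1 = 0.492 and g(1) = 1 − Σzᵢ/Kᵢ = -0.383, so a root lies in (0, 1).
Newton–Raphson from β = 0.5:
  β = 0.500: g = 0.0680, g' = -0.678 → β = 0.600
  β = 0.600: g = -0.0010, g' = -0.705 → β = 0.599
Converged at β = 0.599.
Compositions from xᵢ = zᵢ/(1+β(Kᵢ−1)), yᵢ = Kᵢxᵢ:
  A: x = 0.132, y = 0.389
  B: x = 0.267, y = 0.403
  C: x = 0.601, y = 0.209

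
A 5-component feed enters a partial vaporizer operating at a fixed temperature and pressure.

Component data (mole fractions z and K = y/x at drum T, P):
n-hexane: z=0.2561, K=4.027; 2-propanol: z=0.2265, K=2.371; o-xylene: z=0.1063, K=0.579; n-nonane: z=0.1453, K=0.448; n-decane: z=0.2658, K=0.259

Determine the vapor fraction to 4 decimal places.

ψ = 0.5123

Iterate (Newton) starting at ψ = 0.5:
  ψ = 0.5000: g = 0.01231, g' = -1.0043 → ψ = 0.5123
Converged at ψ = 0.5123.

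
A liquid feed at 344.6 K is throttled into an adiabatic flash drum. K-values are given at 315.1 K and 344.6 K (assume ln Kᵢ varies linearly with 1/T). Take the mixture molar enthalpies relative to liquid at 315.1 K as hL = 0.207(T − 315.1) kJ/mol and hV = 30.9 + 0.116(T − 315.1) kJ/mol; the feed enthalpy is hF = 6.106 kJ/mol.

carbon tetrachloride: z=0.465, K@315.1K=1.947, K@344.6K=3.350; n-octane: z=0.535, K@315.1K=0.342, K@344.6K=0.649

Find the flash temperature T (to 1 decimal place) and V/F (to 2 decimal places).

T = 316.6 K, V/F = 0.19

Adiabatic flash: solve Rachford–Rice at each trial T, then check hF = ψ·hV(T) + (1−ψ)·hL(T).
  T = 315.1 K: K = (1.947, 0.342), RR gives ψ = 0.142, H_out = 4.380 kJ/mol
  T = 344.6 K: K = (3.350, 0.649), RR gives ψ = 1.000, H_out = 34.322 kJ/mol
  T = 329.9 K: K = (2.587, 0.478), RR gives ψ = 0.555, H_out = 19.452 kJ/mol
  T = 322.5 K: K = (2.252, 0.406), RR gives ψ = 0.356, H_out = 12.279 kJ/mol
  T = 318.8 K: K = (2.096, 0.373), RR gives ψ = 0.253, H_out = 8.510 kJ/mol
  T = 317.0 K: K = (2.022, 0.358), RR gives ψ = 0.201, H_out = 6.559 kJ/mol
Linear interpolation between T = 315.1 (H_out = 4.380) and T = 317.0 (H_out = 6.559) on hF = 6.106 gives T ≈ 316.6 K, at which ψ = 0.19.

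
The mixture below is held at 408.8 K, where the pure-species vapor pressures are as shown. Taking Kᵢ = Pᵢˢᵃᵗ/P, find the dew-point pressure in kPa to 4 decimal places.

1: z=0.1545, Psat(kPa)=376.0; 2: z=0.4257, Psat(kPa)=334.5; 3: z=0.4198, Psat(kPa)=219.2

At the dew point ψ → 1, so Σzᵢ/Kᵢ = 1 with Kᵢ = Pᵢˢᵃᵗ/P ⇒ 1/P = Σzᵢ/Pᵢˢᵃᵗ.
1/P = 0.1545/376.0 + 0.4257/334.5 + 0.4198/219.2 = 0.0035987 ⇒ P = 277.8784 kPa

Pdew = 277.8784 kPa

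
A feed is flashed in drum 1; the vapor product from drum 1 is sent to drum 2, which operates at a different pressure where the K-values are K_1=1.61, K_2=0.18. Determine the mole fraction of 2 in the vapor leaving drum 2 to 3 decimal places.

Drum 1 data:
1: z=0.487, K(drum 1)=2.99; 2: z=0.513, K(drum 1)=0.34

y_2 (drum 2) = 0.077

Drum 1:
Rachford–Rice: g(ψ₁) = Σ zᵢ(Kᵢ−1)/(1+ψ₁(Kᵢ−1)) = 0.
Feasibility: ΣzᵢKᵢ = 1.631, Σzᵢ/Kᵢ = 1.672 — both > 1, two phases present.
Iterate (Newton) starting at ψ₁ = 0.5:
  ψ₁ = 0.500: g = -0.0196, g' = -0.982 → ψ₁ = 0.480
Converged at ψ₁ = 0.480.
Drum-1 compositions:
  1: x = 0.249, y = 0.745
  2: x = 0.751, y = 0.255
Drum-2 feed = drum-1 vapor: z₂ = (0.7447, 0.2553).
Drum 2:
Rachford–Rice: g(ψ₂) = Σ zᵢ(Kᵢ−1)/(1+ψ₂(Kᵢ−1)) = 0.
g(0) = ΣzᵢKᵢ − 1 = 0.245 and g(1) = 1 − Σzᵢ/Kᵢ = -0.881, so a root lies in (0, 1).
Binary case is linear: z₁(K₁−1)(1+ψ₂(K₂−1)) + z₂(K₂−1)(1+ψ₂(K₁−1)) = 0
⇒ ψ₂ = [z₁(K₁−1)+z₂(K₂−1)] / [−(K₁−1)(K₂−1)] = 0.2449/0.5002 = 0.490
  1: x = 0.573, y = 0.923
  2: x = 0.427, y = 0.077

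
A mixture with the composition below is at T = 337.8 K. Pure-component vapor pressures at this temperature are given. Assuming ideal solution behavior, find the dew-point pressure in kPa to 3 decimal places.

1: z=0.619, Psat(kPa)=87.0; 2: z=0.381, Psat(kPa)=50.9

At the dew point ψ → 1, so Σzᵢ/Kᵢ = 1 with Kᵢ = Pᵢˢᵃᵗ/P ⇒ 1/P = Σzᵢ/Pᵢˢᵃᵗ.
1/P = 0.619/87.0 + 0.381/50.9 = 0.014600 ⇒ P = 68.492 kPa

Pdew = 68.492 kPa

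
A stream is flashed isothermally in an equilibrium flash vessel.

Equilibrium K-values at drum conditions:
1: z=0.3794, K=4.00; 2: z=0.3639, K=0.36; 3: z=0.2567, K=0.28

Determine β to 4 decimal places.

Let β = V/F and solve Σ zᵢ(Kᵢ−1)/(1+β(Kᵢ−1)) = 0.
g(0) = ΣzᵢKᵢ − 1 = 0.7205 and g(1) = 1 − Σzᵢ/Kᵢ = -1.0225, so a root lies in (0, 1).
Newton iteration, β⁰ = 0.5:
  β = 0.5000: g = -0.17600, g' = -1.1936 → β = 0.3525
  β = 0.3525: g = 0.00471, g' = -1.2941 → β = 0.3562
Converged at β = 0.3562.

β = 0.3562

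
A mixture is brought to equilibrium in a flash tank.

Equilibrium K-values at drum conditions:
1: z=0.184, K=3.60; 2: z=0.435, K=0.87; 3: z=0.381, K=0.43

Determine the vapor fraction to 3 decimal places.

ψ = 0.217

Material balance + equilibrium reduce to Σ zᵢ(Kᵢ−1)/(1+ψ(Kᵢ−1)) = 0.
Check two-phase: ΣzᵢKᵢ = 1.205 > 1 and Σzᵢ/Kᵢ = 1.437 > 1, so g(0) = 0.205 > 0 and g(1) = -0.437 < 0.
Newton–Raphson from ψ = 0.53:
  ψ = 0.530: g = -0.1707, g' = -0.483 → ψ = 0.176
  ψ = 0.176: g = 0.0288, g' = -0.746 → ψ = 0.215
  ψ = 0.215: g = 0.0013, g' = -0.681 → ψ = 0.217
Converged at ψ = 0.217.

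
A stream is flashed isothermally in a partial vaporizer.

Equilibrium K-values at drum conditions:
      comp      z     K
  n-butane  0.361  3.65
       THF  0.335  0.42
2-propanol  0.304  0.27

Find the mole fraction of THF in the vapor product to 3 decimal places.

y_THF = 0.172

Newton iteration, V/F⁰ = 0.69:
  V/F = 0.690: g = -0.4329, g' = -1.288 → V/F = 0.354
  V/F = 0.354: g = -0.0500, g' = -1.148 → V/F = 0.310
  V/F = 0.310: g = 0.0011, g' = -1.202 → V/F = 0.311
Converged at V/F = 0.311.
Compositions from xᵢ = zᵢ/(1+V/F(Kᵢ−1)), yᵢ = Kᵢxᵢ:
  n-butane: x = 0.198, y = 0.722
  THF: x = 0.409, y = 0.172
  2-propanol: x = 0.393, y = 0.106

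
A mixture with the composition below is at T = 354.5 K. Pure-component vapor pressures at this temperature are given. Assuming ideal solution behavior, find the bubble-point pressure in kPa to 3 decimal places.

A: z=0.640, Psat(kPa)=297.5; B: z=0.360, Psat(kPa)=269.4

Pbub = 287.384 kPa

At the bubble point ψ → 0, so ΣzᵢKᵢ = 1 with Kᵢ = Pᵢˢᵃᵗ/P ⇒ P = ΣzᵢPᵢˢᵃᵗ.
P = 0.640·297.5 + 0.360·269.4 = 287.384 kPa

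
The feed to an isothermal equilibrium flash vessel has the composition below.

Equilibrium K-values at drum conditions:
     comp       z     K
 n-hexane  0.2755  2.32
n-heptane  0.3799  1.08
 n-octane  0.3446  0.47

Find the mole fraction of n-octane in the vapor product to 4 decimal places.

Let β = V/F and solve Σ zᵢ(Kᵢ−1)/(1+β(Kᵢ−1)) = 0.
Feasibility: ΣzᵢKᵢ = 1.2114, Σzᵢ/Kᵢ = 1.2037 — both > 1, two phases present.
Iterate (Newton) starting at β = 0.5:
  β = 0.5000: g = -0.00019, g' = -0.3556 → β = 0.4995
Converged at β = 0.4995.
Compositions from xᵢ = zᵢ/(1+β(Kᵢ−1)), yᵢ = Kᵢxᵢ:
  n-hexane: x = 0.1660, y = 0.3852
  n-heptane: x = 0.3653, y = 0.3945
  n-octane: x = 0.4687, y = 0.2203

y_n-octane = 0.2203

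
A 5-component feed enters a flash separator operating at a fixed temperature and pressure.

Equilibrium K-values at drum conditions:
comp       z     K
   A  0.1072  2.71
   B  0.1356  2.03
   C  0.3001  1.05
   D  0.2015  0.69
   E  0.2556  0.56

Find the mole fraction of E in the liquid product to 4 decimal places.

Newton iteration, β⁰ = 0.5:
  β = 0.5000: g = -0.01246, g' = -0.2629 → β = 0.4526
  β = 0.4526: g = 0.00017, g' = -0.2706 → β = 0.4533
Converged at β = 0.4533.
Compositions from xᵢ = zᵢ/(1+β(Kᵢ−1)), yᵢ = Kᵢxᵢ:
  A: x = 0.0604, y = 0.1637
  B: x = 0.0924, y = 0.1877
  C: x = 0.2934, y = 0.3081
  D: x = 0.2344, y = 0.1618
  E: x = 0.3193, y = 0.1788

x_E = 0.3193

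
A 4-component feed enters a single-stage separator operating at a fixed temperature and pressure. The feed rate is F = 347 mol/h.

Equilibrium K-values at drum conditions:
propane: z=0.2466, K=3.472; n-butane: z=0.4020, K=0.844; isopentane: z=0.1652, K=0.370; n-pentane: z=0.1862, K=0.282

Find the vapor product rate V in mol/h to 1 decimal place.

V = 97.6 mol/h

Rachford–Rice: g(ψ) = Σ zᵢ(Kᵢ−1)/(1+ψ(Kᵢ−1)) = 0.
g(0) = ΣzᵢKᵢ − 1 = 0.3091 and g(1) = 1 − Σzᵢ/Kᵢ = -0.6541, so a root lies in (0, 1).
Newton iteration, ψ⁰ = 0.5:
  ψ = 0.5000: g = -0.15589, g' = -0.6863 → ψ = 0.2728
  ψ = 0.2728: g = 0.00661, g' = -0.7922 → ψ = 0.2812
Converged at ψ = 0.2812.
Then V = ψ·F = 0.2812·347 = 97.6 mol/h and L = F − V = 249.4 mol/h.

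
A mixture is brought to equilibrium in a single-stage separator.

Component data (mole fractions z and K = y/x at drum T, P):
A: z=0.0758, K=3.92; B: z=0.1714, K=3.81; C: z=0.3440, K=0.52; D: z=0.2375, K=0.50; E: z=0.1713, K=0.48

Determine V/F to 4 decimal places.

V/F = 0.2342

Rachford–Rice: g(V/F) = Σ zᵢ(Kᵢ−1)/(1+V/F(Kᵢ−1)) = 0.
g(0) = ΣzᵢKᵢ − 1 = 0.3300 and g(1) = 1 − Σzᵢ/Kᵢ = -0.5577, so a root lies in (0, 1).
Iterate (Newton) starting at V/F = 0.31:
  V/F = 0.3100: g = -0.06713, g' = -0.8230 → V/F = 0.2284
  V/F = 0.2284: g = 0.00551, g' = -0.9699 → V/F = 0.2341
  V/F = 0.2341: g = 0.00004, g' = -0.9572 → V/F = 0.2342
Converged at V/F = 0.2342.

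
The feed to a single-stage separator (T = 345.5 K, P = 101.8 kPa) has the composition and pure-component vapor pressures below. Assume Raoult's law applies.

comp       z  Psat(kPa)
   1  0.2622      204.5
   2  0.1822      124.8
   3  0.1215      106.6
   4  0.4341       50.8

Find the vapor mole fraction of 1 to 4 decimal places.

Raoult's law: Kᵢ = Pᵢˢᵃᵗ/P = Pᵢˢᵃᵗ/101.8.
  K_1 = 204.5/101.8 = 2.008841, K_2 = 124.8/101.8 = 1.225933, K_3 = 106.6/101.8 = 1.047151, K_4 = 50.8/101.8 = 0.499018
Let ψ = V/F and solve Σ zᵢ(Kᵢ−1)/(1+ψ(Kᵢ−1)) = 0.
Feasibility: ΣzᵢKᵢ = 1.0939, Σzᵢ/Kᵢ = 1.2651 — both > 1, two phases present.
Newton–Raphson from ψ = 0.5:
  ψ = 0.5000: g = -0.07175, g' = -0.3196 → ψ = 0.2755
  ψ = 0.2755: g = -0.00091, g' = -0.3185 → ψ = 0.2727
Converged at ψ = 0.2727.
Compositions from xᵢ = zᵢ/(1+ψ(Kᵢ−1)), yᵢ = Kᵢxᵢ:
  1: x = 0.2056, y = 0.4131
  2: x = 0.1716, y = 0.2104
  3: x = 0.1200, y = 0.1256
  4: x = 0.5028, y = 0.2509

y_1 = 0.4131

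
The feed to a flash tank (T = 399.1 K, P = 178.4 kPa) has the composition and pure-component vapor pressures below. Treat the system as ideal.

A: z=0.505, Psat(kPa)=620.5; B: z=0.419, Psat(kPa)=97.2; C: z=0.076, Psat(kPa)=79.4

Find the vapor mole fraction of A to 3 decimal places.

Raoult's law: Kᵢ = Pᵢˢᵃᵗ/P = Pᵢˢᵃᵗ/178.4.
  K_A = 620.5/178.4 = 3.47814, K_B = 97.2/178.4 = 0.54484, K_C = 79.4/178.4 = 0.44507
Newton iteration, ψ⁰ = 0.5:
  ψ = 0.500: g = 0.2536, g' = -0.809 → ψ = 0.814
  ψ = 0.814: g = 0.0352, g' = -0.638 → ψ = 0.869
Converged at ψ = 0.869.
Compositions from xᵢ = zᵢ/(1+ψ(Kᵢ−1)), yᵢ = Kᵢxᵢ:
  A: x = 0.160, y = 0.557
  B: x = 0.693, y = 0.378
  C: x = 0.147, y = 0.065

y_A = 0.557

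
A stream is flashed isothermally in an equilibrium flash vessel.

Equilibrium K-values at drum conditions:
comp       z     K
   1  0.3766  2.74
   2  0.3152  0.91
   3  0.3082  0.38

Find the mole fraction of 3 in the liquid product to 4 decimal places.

x_3 = 0.4795

Let β = V/F and solve Σ zᵢ(Kᵢ−1)/(1+β(Kᵢ−1)) = 0.
Feasibility: ΣzᵢKᵢ = 1.4358, Σzᵢ/Kᵢ = 1.2949 — both > 1, two phases present.
Iterate (Newton) starting at β = 0.5:
  β = 0.5000: g = 0.04378, g' = -0.5777 → β = 0.5758
  β = 0.5758: g = 0.00025, g' = -0.5739 → β = 0.5762
Converged at β = 0.5762.
Compositions from xᵢ = zᵢ/(1+β(Kᵢ−1)), yᵢ = Kᵢxᵢ:
  1: x = 0.1881, y = 0.5153
  2: x = 0.3324, y = 0.3025
  3: x = 0.4795, y = 0.1822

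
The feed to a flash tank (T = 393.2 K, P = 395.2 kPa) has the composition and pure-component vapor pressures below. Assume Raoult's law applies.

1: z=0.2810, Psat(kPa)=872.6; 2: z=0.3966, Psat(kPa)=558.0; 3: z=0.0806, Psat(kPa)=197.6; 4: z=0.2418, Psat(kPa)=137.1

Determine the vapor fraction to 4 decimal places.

ψ = 0.6209

Raoult's law: Kᵢ = Pᵢˢᵃᵗ/P = Pᵢˢᵃᵗ/395.2.
  K_1 = 872.6/395.2 = 2.207996, K_2 = 558.0/395.2 = 1.411943, K_3 = 197.6/395.2 = 0.500000, K_4 = 137.1/395.2 = 0.346913
Let ψ = V/F and solve Σ zᵢ(Kᵢ−1)/(1+ψ(Kᵢ−1)) = 0.
g(0) = ΣzᵢKᵢ − 1 = 0.3046 and g(1) = 1 − Σzᵢ/Kᵢ = -0.2664, so a root lies in (0, 1).
Newton–Raphson from ψ = 0.5:
  ψ = 0.5000: g = 0.05888, g' = -0.4689 → ψ = 0.6256
  ψ = 0.6256: g = -0.00240, g' = -0.5131 → ψ = 0.6209
Converged at ψ = 0.6209.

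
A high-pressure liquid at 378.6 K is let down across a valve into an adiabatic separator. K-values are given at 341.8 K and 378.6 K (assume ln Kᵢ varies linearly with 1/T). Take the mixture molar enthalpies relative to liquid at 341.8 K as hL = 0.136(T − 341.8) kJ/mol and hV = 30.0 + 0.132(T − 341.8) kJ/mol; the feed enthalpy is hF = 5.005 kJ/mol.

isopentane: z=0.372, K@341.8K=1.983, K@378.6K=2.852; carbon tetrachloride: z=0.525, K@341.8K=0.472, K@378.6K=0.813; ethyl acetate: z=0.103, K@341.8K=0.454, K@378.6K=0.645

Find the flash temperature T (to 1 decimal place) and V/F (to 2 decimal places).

T = 345.6 K, V/F = 0.15

Adiabatic flash: solve Rachford–Rice at each trial T, then check hF = ψ·hV(T) + (1−ψ)·hL(T).
  T = 341.8 K: K = (1.983, 0.472, 0.454), RR gives ψ = 0.062, H_out = 1.853 kJ/mol
  T = 378.6 K: K = (2.852, 0.813, 0.645), RR gives ψ = 1.000, H_out = 34.858 kJ/mol
  T = 360.2 K: K = (2.400, 0.628, 0.546), RR gives ψ = 0.515, H_out = 17.925 kJ/mol
  T = 351.0 K: K = (2.187, 0.547, 0.499), RR gives ψ = 0.277, H_out = 9.562 kJ/mol
  T = 346.4 K: K = (2.084, 0.508, 0.476), RR gives ψ = 0.169, H_out = 5.701 kJ/mol
  T = 344.1 K: K = (2.033, 0.490, 0.465), RR gives ψ = 0.116, H_out = 3.784 kJ/mol
Linear interpolation between T = 344.1 (H_out = 3.784) and T = 346.4 (H_out = 5.701) on hF = 5.005 gives T ≈ 345.6 K, at which ψ = 0.15.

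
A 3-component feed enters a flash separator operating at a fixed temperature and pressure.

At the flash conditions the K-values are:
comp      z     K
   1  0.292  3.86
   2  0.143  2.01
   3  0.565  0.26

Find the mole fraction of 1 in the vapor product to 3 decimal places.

Rachford–Rice: g(V/F) = Σ zᵢ(Kᵢ−1)/(1+V/F(Kᵢ−1)) = 0.
Feasibility: ΣzᵢKᵢ = 1.561, Σzᵢ/Kᵢ = 2.320 — both > 1, two phases present.
Newton iteration, V/F⁰ = 0.51:
  V/F = 0.510: g = -0.2365, g' = -1.257 → V/F = 0.322
  V/F = 0.322: g = -0.0049, g' = -1.264 → V/F = 0.318
Converged at V/F = 0.318.
Compositions from xᵢ = zᵢ/(1+V/F(Kᵢ−1)), yᵢ = Kᵢxᵢ:
  1: x = 0.153, y = 0.590
  2: x = 0.108, y = 0.218
  3: x = 0.739, y = 0.192

y_1 = 0.590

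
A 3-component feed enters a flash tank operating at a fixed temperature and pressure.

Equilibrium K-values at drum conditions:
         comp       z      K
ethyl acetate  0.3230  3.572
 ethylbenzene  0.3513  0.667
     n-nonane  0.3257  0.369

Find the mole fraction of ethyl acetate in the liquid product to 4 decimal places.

x_ethyl acetate = 0.1593

Iterate (Newton) starting at ψ = 0.5:
  ψ = 0.5000: g = -0.07718, g' = -0.7417 → ψ = 0.3959
  ψ = 0.3959: g = 0.00289, g' = -0.8066 → ψ = 0.3995
Converged at ψ = 0.3995.
Compositions from xᵢ = zᵢ/(1+ψ(Kᵢ−1)), yᵢ = Kᵢxᵢ:
  ethyl acetate: x = 0.1593, y = 0.5690
  ethylbenzene: x = 0.4052, y = 0.2703
  n-nonane: x = 0.4355, y = 0.1607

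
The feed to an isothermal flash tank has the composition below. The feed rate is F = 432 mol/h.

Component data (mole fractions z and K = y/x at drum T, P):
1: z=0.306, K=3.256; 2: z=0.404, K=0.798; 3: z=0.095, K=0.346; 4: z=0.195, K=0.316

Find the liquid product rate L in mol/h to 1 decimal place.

Iterate (Newton) starting at V/F = 0.5:
  V/F = 0.500: g = -0.0614, g' = -0.665 → V/F = 0.408
  V/F = 0.408: g = 0.0010, g' = -0.693 → V/F = 0.409
Converged at V/F = 0.409.
Then V = V/F·F = 0.4091·432 = 176.7 mol/h and L = F − V = 255.3 mol/h.

L = 255.3 mol/h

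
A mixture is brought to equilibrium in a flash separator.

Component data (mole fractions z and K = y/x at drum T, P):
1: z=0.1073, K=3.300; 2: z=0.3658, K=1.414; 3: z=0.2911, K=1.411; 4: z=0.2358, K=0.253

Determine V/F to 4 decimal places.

V/F = 0.6029

Rachford–Rice: g(V/F) = Σ zᵢ(Kᵢ−1)/(1+V/F(Kᵢ−1)) = 0.
g(0) = ΣzᵢKᵢ − 1 = 0.3417 and g(1) = 1 − Σzᵢ/Kᵢ = -0.4295, so a root lies in (0, 1).
Newton–Raphson from V/F = 0.63:
  V/F = 0.6300: g = -0.01681, g' = -0.6346 → V/F = 0.6035
  V/F = 0.6035: g = -0.00037, g' = -0.6075 → V/F = 0.6029
Converged at V/F = 0.6029.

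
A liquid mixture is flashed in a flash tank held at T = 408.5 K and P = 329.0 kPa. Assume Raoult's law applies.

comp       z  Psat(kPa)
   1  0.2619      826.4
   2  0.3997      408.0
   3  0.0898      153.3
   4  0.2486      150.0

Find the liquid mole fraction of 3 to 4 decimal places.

x_3 = 0.1375

Raoult's law: Kᵢ = Pᵢˢᵃᵗ/P = Pᵢˢᵃᵗ/329.0.
  K_1 = 826.4/329.0 = 2.511854, K_2 = 408.0/329.0 = 1.240122, K_3 = 153.3/329.0 = 0.465957, K_4 = 150.0/329.0 = 0.455927
Newton iteration, ψ⁰ = 0.45:
  ψ = 0.4500: g = 0.08002, g' = -0.4042 → ψ = 0.6480
  ψ = 0.6480: g = 0.00083, g' = -0.4054 → ψ = 0.6500
Converged at ψ = 0.6500.
Compositions from xᵢ = zᵢ/(1+ψ(Kᵢ−1)), yᵢ = Kᵢxᵢ:
  1: x = 0.1321, y = 0.3318
  2: x = 0.3457, y = 0.4288
  3: x = 0.1375, y = 0.0641
  4: x = 0.3846, y = 0.1754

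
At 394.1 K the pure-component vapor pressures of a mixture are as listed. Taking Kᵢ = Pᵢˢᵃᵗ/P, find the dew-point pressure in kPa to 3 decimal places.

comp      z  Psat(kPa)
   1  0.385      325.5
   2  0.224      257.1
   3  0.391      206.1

At the dew point ψ → 1, so Σzᵢ/Kᵢ = 1 with Kᵢ = Pᵢˢᵃᵗ/P ⇒ 1/P = Σzᵢ/Pᵢˢᵃᵗ.
1/P = 0.385/325.5 + 0.224/257.1 + 0.391/206.1 = 0.003951 ⇒ P = 253.088 kPa

Pdew = 253.088 kPa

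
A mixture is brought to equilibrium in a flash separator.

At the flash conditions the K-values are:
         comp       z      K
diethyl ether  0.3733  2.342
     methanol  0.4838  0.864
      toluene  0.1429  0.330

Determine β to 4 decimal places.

β = 0.7126

Rachford–Rice: g(β) = Σ zᵢ(Kᵢ−1)/(1+β(Kᵢ−1)) = 0.
Check two-phase: ΣzᵢKᵢ = 1.3394 > 1 and Σzᵢ/Kᵢ = 1.1524 > 1, so g(0) = 0.3394 > 0 and g(1) = -0.1524 < 0.
Newton iteration, β⁰ = 0.42:
  β = 0.4200: g = 0.11737, g' = -0.4093 → β = 0.7068
  β = 0.7068: g = 0.00245, g' = -0.4195 → β = 0.7126
Converged at β = 0.7126.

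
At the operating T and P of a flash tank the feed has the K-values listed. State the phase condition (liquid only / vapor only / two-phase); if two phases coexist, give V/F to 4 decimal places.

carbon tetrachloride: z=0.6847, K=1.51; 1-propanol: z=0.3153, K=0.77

ΣzᵢKᵢ = 1.2767; Σzᵢ/Kᵢ = 0.8629.
Since Σzᵢ/Kᵢ < 1 the mixture is above its dew point — single vapor phase.

vapor only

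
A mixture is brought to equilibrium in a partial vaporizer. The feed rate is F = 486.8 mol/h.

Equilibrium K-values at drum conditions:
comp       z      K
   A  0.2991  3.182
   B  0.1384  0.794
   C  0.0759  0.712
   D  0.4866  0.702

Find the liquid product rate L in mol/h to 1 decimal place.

L = 123.0 mol/h

Rachford–Rice: g(V/F) = Σ zᵢ(Kᵢ−1)/(1+V/F(Kᵢ−1)) = 0.
Feasibility: ΣzᵢKᵢ = 1.4573, Σzᵢ/Kᵢ = 1.0681 — both > 1, two phases present.
Iterate (Newton) starting at V/F = 0.43:
  V/F = 0.4300: g = 0.11416, g' = -0.4512 → V/F = 0.6830
  V/F = 0.6830: g = 0.01961, g' = -0.3154 → V/F = 0.7452
  V/F = 0.7452: g = 0.00061, g' = -0.2963 → V/F = 0.7473
Converged at V/F = 0.7473.
Then V = V/F·F = 0.7473·486.8 = 363.8 mol/h and L = F − V = 123.0 mol/h.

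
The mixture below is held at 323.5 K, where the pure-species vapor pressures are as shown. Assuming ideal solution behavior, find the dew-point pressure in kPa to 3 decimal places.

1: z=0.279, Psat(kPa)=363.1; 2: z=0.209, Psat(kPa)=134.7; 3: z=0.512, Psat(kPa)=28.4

At the dew point ψ → 1, so Σzᵢ/Kᵢ = 1 with Kᵢ = Pᵢˢᵃᵗ/P ⇒ 1/P = Σzᵢ/Pᵢˢᵃᵗ.
1/P = 0.279/363.1 + 0.209/134.7 + 0.512/28.4 = 0.020348 ⇒ P = 49.145 kPa

Pdew = 49.145 kPa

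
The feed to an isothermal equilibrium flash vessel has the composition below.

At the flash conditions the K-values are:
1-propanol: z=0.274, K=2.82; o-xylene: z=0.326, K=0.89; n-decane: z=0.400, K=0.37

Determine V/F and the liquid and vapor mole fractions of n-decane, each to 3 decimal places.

Material balance + equilibrium reduce to Σ zᵢ(Kᵢ−1)/(1+V/F(Kᵢ−1)) = 0.
Check two-phase: ΣzᵢKᵢ = 1.211 > 1 and Σzᵢ/Kᵢ = 1.545 > 1, so g(0) = 0.211 > 0 and g(1) = -0.545 < 0.
Newton–Raphson from V/F = 0.5:
  V/F = 0.500: g = -0.1447, g' = -0.592 → V/F = 0.255
  V/F = 0.255: g = 0.0033, g' = -0.653 → V/F = 0.260
Converged at V/F = 0.260.
Compositions from xᵢ = zᵢ/(1+V/F(Kᵢ−1)), yᵢ = Kᵢxᵢ:
  1-propanol: x = 0.186, y = 0.524
  o-xylene: x = 0.336, y = 0.299
  n-decane: x = 0.478, y = 0.177

V/F = 0.260, x_n-decane = 0.478, y_n-decane = 0.177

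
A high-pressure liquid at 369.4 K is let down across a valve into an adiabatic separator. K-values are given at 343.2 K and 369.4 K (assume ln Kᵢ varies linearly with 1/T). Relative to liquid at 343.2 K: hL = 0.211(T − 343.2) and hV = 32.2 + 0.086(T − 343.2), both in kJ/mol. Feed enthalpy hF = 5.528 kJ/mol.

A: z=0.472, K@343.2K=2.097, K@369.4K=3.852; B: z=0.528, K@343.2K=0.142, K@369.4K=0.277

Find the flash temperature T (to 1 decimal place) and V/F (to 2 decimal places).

T = 346.8 K, V/F = 0.15

Adiabatic flash: solve Rachford–Rice at each trial T, then check hF = ψ·hV(T) + (1−ψ)·hL(T).
  T = 343.2 K: K = (2.097, 0.142), RR gives ψ = 0.069, H_out = 2.215 kJ/mol
  T = 369.4 K: K = (3.852, 0.277), RR gives ψ = 0.468, H_out = 19.056 kJ/mol
  T = 356.3 K: K = (2.874, 0.201), RR gives ψ = 0.309, H_out = 12.203 kJ/mol
  T = 349.8 K: K = (2.465, 0.170), RR gives ψ = 0.208, H_out = 7.920 kJ/mol
  T = 346.5 K: K = (2.275, 0.155), RR gives ψ = 0.145, H_out = 5.300 kJ/mol
  T = 348.1 K: K = (2.366, 0.162), RR gives ψ = 0.177, H_out = 6.619 kJ/mol
Linear interpolation between T = 346.5 (H_out = 5.300) and T = 348.1 (H_out = 6.619) on hF = 5.528 gives T ≈ 346.8 K, at which ψ = 0.15.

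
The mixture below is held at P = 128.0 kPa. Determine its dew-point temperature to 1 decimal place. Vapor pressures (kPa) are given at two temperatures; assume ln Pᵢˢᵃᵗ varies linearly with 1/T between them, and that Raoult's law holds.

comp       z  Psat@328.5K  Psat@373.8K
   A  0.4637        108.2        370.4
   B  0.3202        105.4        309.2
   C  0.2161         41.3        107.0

Dew-point temperature: Σzᵢ·P/Pᵢˢᵃᵗ(T) = 1. Interpolate ln Pᵢˢᵃᵗ = aᵢ + bᵢ/T.
  T = 328.5 K: ΣzᵢP/Pᵢˢᵃᵗ = 1.6072
  T = 373.8 K: ΣzᵢP/Pᵢˢᵃᵗ = 0.5513
  T = 351.1 K: ΣzᵢP/Pᵢˢᵃᵗ = 0.9088
  T = 339.8 K: ΣzᵢP/Pᵢˢᵃᵗ = 1.1966
  T = 345.5 K: ΣzᵢP/Pᵢˢᵃᵗ = 1.0391
  T = 348.3 K: ΣzᵢP/Pᵢˢᵃᵗ = 0.9712
Interpolating between 345.5 K and 348.3 K gives T ≈ 347.1 K.

T = 347.1 K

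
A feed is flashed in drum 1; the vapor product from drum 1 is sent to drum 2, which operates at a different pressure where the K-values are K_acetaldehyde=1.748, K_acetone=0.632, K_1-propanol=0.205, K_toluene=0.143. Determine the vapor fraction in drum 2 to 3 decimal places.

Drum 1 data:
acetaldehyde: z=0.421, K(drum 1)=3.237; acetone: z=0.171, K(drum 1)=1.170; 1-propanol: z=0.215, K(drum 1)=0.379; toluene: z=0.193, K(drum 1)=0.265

Drum 1:
Rachford–Rice: g(ψ₁) = Σ zᵢ(Kᵢ−1)/(1+ψ₁(Kᵢ−1)) = 0.
g(0) = ΣzᵢKᵢ − 1 = 0.695 and g(1) = 1 − Σzᵢ/Kᵢ = -0.572, so a root lies in (0, 1).
Newton iteration, ψ₁⁰ = 0.5:
  ψ₁ = 0.500: g = 0.0534, g' = -0.909 → ψ₁ = 0.559
Converged at ψ₁ = 0.559.
Drum-1 compositions:
  acetaldehyde: x = 0.187, y = 0.606
  acetone: x = 0.156, y = 0.183
  1-propanol: x = 0.329, y = 0.125
  toluene: x = 0.327, y = 0.087
Drum-2 feed = drum-1 vapor: z₂ = (0.6057, 0.1827, 0.1248, 0.0868).
Drum 2:
Material balance + equilibrium reduce to Σ zᵢ(Kᵢ−1)/(1+ψ₂(Kᵢ−1)) = 0.
Check two-phase: ΣzᵢKᵢ = 1.212 > 1 and Σzᵢ/Kᵢ = 1.851 > 1, so g(0) = 0.212 > 0 and g(1) = -0.851 < 0.
Iterate (Newton) starting at ψ₂ = 0.57:
  ψ₂ = 0.570: g = -0.0942, g' = -0.714 → ψ₂ = 0.438
  ψ₂ = 0.438: g = -0.0101, g' = -0.576 → ψ₂ = 0.420
Converged at ψ₂ = 0.420.
  acetaldehyde: x = 0.461, y = 0.806
  acetone: x = 0.216, y = 0.137
  1-propanol: x = 0.187, y = 0.038
  toluene: x = 0.136, y = 0.019

V/F (drum 2) = 0.420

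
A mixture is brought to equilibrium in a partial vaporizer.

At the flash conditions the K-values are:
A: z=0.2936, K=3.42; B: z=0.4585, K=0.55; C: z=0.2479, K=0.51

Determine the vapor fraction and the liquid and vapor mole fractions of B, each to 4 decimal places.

Let ψ = V/F and solve Σ zᵢ(Kᵢ−1)/(1+ψ(Kᵢ−1)) = 0.
Feasibility: ΣzᵢKᵢ = 1.3827, Σzᵢ/Kᵢ = 1.4056 — both > 1, two phases present.
Iterate (Newton) starting at ψ = 0.51:
  ψ = 0.5100: g = -0.11170, g' = -0.6066 → ψ = 0.3259
  ψ = 0.3259: g = 0.01091, g' = -0.7493 → ψ = 0.3404
  ψ = 0.3404: g = 0.00013, g' = -0.7321 → ψ = 0.3406
Converged at ψ = 0.3406.
Compositions from xᵢ = zᵢ/(1+ψ(Kᵢ−1)), yᵢ = Kᵢxᵢ:
  A: x = 0.1609, y = 0.5504
  B: x = 0.5415, y = 0.2978
  C: x = 0.2976, y = 0.1518

ψ = 0.3406, x_B = 0.5415, y_B = 0.2978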